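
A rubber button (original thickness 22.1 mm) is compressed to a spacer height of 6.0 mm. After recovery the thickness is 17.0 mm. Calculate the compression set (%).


CS = (t0 - recovered) / (t0 - ts) * 100
= (22.1 - 17.0) / (22.1 - 6.0) * 100
= 5.1 / 16.1 * 100
= 31.7%

31.7%


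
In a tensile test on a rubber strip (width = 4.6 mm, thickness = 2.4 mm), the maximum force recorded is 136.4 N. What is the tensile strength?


Area = width * thickness = 4.6 * 2.4 = 11.04 mm^2
TS = force / area = 136.4 / 11.04 = 12.36 MPa

12.36 MPa


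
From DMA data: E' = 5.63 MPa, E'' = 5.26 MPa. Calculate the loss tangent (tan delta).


tan delta = E'' / E'
= 5.26 / 5.63
= 0.9343

tan delta = 0.9343


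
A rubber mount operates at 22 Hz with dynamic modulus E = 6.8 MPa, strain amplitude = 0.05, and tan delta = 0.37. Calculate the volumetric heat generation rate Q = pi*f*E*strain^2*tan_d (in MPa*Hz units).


Q = pi * f * E * strain^2 * tan_d
= pi * 22 * 6.8 * 0.05^2 * 0.37
= pi * 22 * 6.8 * 0.0025 * 0.37
= 0.4347

Q = 0.4347


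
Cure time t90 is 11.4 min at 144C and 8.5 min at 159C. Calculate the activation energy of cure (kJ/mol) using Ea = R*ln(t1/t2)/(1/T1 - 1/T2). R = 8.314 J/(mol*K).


T1 = 417.15 K, T2 = 432.15 K
1/T1 - 1/T2 = 8.3208e-05
ln(t1/t2) = ln(11.4/8.5) = 0.2935
Ea = 8.314 * 0.2935 / 8.3208e-05 = 29330.7695 J/mol
Ea = 29.33 kJ/mol

29.33 kJ/mol


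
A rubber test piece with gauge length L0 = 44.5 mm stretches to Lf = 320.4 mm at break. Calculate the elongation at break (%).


Elongation = (Lf - L0) / L0 * 100
= (320.4 - 44.5) / 44.5 * 100
= 275.9 / 44.5 * 100
= 620.0%

620.0%


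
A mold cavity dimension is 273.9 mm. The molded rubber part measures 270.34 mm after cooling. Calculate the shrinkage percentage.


Shrinkage = (mold - part) / mold * 100
= (273.9 - 270.34) / 273.9 * 100
= 3.56 / 273.9 * 100
= 1.3%

1.3%


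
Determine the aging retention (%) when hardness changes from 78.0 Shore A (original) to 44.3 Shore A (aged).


Retention = aged / original * 100
= 44.3 / 78.0 * 100
= 56.8%

56.8%


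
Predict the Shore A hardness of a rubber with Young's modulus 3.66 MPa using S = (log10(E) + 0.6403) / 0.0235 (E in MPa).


log10(E) = 0.0235*S - 0.6403  =>  S = (log10(E) + 0.6403) / 0.0235
log10(3.66) = 0.563481
S = (0.563481 + 0.6403) / 0.0235 = 1.203781 / 0.0235
S = 51.2

Shore A = 51.2


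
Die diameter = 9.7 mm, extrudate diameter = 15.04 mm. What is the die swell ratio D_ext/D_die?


Die swell ratio = D_extrudate / D_die
= 15.04 / 9.7
= 1.551

Die swell = 1.551


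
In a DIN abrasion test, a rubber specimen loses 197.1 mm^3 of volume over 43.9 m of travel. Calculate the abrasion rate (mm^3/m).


Rate = volume_loss / distance
= 197.1 / 43.9
= 4.49 mm^3/m

4.49 mm^3/m


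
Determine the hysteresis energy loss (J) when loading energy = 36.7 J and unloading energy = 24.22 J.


Hysteresis loss = loading - unloading
= 36.7 - 24.22
= 12.48 J

12.48 J


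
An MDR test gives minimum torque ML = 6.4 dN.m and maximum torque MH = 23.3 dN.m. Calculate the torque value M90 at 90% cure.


M90 = ML + 0.9 * (MH - ML)
M90 = 6.4 + 0.9 * (23.3 - 6.4)
M90 = 6.4 + 0.9 * 16.9
M90 = 21.61 dN.m

21.61 dN.m


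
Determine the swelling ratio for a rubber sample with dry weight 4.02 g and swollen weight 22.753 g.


Q = W_swollen / W_dry
Q = 22.753 / 4.02
Q = 5.66

Q = 5.66


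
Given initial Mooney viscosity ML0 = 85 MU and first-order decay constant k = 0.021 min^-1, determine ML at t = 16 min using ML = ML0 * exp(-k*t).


ML = ML0 * exp(-k * t)
ML = 85 * exp(-0.021 * 16)
ML = 85 * 0.7146
ML = 60.74 MU

60.74 MU


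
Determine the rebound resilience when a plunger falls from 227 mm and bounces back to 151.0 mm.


Resilience = h_rebound / h_drop * 100
= 151.0 / 227 * 100
= 66.5%

66.5%


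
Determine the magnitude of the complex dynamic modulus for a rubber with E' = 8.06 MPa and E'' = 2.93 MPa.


|E*| = sqrt(E'^2 + E''^2)
= sqrt(8.06^2 + 2.93^2)
= sqrt(64.9636 + 8.5849)
= 8.576 MPa

8.576 MPa


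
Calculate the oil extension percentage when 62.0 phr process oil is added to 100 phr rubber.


Oil % = oil / (100 + oil) * 100
= 62.0 / (100 + 62.0) * 100
= 62.0 / 162.0 * 100
= 38.27%

38.27%


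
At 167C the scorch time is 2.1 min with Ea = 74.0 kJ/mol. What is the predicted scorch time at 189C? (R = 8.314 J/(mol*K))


Convert temperatures: T1 = 167 + 273.15 = 440.15 K, T2 = 189 + 273.15 = 462.15 K
ts2_new = 2.1 * exp(74000 / 8.314 * (1/462.15 - 1/440.15))
1/T2 - 1/T1 = -1.0815e-04
ts2_new = 0.8 min

0.8 min


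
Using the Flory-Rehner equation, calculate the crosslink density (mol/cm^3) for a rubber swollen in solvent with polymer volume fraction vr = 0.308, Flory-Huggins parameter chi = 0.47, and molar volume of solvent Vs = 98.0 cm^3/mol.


ln(1 - vr) = ln(1 - 0.308) = -0.3682
Numerator = -((-0.3682) + 0.308 + 0.47 * 0.308^2) = 0.0156
Denominator = 98.0 * (0.308^(1/3) - 0.308/2) = 51.0905
nu = 0.0156 / 51.0905 = 3.0501e-04 mol/cm^3

3.0501e-04 mol/cm^3


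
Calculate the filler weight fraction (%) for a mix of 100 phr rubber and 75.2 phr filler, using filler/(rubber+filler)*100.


Filler % = filler / (rubber + filler) * 100
= 75.2 / (100 + 75.2) * 100
= 75.2 / 175.2 * 100
= 42.92%

42.92%


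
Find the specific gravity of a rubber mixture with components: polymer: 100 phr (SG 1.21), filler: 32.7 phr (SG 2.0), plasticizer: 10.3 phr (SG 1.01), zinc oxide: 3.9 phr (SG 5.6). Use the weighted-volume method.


Sum of weights = 146.9
Volume contributions:
  polymer: 100/1.21 = 82.6446
  filler: 32.7/2.0 = 16.3500
  plasticizer: 10.3/1.01 = 10.1980
  zinc oxide: 3.9/5.6 = 0.6964
Sum of volumes = 109.8891
SG = 146.9 / 109.8891 = 1.337

SG = 1.337


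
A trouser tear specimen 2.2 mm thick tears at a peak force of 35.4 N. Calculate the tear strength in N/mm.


Tear strength = force / thickness
= 35.4 / 2.2
= 16.09 N/mm

16.09 N/mm


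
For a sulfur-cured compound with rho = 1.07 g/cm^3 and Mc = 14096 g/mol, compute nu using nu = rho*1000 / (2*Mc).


nu = rho * 1000 / (2 * Mc)
nu = 1.07 * 1000 / (2 * 14096)
nu = 1070.0 / 28192
nu = 0.0380 mol/L

0.0380 mol/L


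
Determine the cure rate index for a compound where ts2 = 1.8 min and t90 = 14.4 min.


CRI = 100 / (t90 - ts2)
= 100 / (14.4 - 1.8)
= 100 / 12.6
= 7.94 min^-1

7.94 min^-1


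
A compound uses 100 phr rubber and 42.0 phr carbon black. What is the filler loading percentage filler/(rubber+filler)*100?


Filler % = filler / (rubber + filler) * 100
= 42.0 / (100 + 42.0) * 100
= 42.0 / 142.0 * 100
= 29.58%

29.58%


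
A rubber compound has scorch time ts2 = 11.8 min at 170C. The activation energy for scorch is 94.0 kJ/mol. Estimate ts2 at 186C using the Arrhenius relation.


Convert temperatures: T1 = 170 + 273.15 = 443.15 K, T2 = 186 + 273.15 = 459.15 K
ts2_new = 11.8 * exp(94000 / 8.314 * (1/459.15 - 1/443.15))
1/T2 - 1/T1 = -7.8635e-05
ts2_new = 4.85 min

4.85 min


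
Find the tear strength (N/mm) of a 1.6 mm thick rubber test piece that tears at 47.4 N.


Tear strength = force / thickness
= 47.4 / 1.6
= 29.62 N/mm

29.62 N/mm


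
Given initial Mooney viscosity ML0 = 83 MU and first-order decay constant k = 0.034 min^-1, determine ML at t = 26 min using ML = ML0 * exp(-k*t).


ML = ML0 * exp(-k * t)
ML = 83 * exp(-0.034 * 26)
ML = 83 * 0.4131
ML = 34.29 MU

34.29 MU


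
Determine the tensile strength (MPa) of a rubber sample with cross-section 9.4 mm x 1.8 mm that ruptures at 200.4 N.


Area = width * thickness = 9.4 * 1.8 = 16.92 mm^2
TS = force / area = 200.4 / 16.92 = 11.84 MPa

11.84 MPa


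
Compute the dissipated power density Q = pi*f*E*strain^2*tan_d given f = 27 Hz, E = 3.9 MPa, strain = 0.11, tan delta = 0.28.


Q = pi * f * E * strain^2 * tan_d
= pi * 27 * 3.9 * 0.11^2 * 0.28
= pi * 27 * 3.9 * 0.0121 * 0.28
= 1.1208

Q = 1.1208


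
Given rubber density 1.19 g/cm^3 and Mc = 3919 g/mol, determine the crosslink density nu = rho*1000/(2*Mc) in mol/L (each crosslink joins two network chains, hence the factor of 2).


nu = rho * 1000 / (2 * Mc)
nu = 1.19 * 1000 / (2 * 3919)
nu = 1190.0 / 7838
nu = 0.1518 mol/L

0.1518 mol/L


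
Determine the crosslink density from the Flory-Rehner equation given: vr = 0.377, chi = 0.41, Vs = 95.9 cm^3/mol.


ln(1 - vr) = ln(1 - 0.377) = -0.4732
Numerator = -((-0.4732) + 0.377 + 0.41 * 0.377^2) = 0.0379
Denominator = 95.9 * (0.377^(1/3) - 0.377/2) = 51.2014
nu = 0.0379 / 51.2014 = 7.4091e-04 mol/cm^3

7.4091e-04 mol/cm^3


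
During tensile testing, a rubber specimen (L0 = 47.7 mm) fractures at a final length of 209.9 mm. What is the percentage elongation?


Elongation = (Lf - L0) / L0 * 100
= (209.9 - 47.7) / 47.7 * 100
= 162.2 / 47.7 * 100
= 340.0%

340.0%


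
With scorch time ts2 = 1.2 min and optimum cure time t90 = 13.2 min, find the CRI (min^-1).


CRI = 100 / (t90 - ts2)
= 100 / (13.2 - 1.2)
= 100 / 12.0
= 8.33 min^-1

8.33 min^-1


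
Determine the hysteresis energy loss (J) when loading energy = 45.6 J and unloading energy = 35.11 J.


Hysteresis loss = loading - unloading
= 45.6 - 35.11
= 10.49 J

10.49 J


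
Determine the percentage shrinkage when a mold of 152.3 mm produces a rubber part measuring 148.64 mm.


Shrinkage = (mold - part) / mold * 100
= (152.3 - 148.64) / 152.3 * 100
= 3.66 / 152.3 * 100
= 2.4%

2.4%


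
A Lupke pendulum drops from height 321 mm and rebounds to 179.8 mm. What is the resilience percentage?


Resilience = h_rebound / h_drop * 100
= 179.8 / 321 * 100
= 56.0%

56.0%


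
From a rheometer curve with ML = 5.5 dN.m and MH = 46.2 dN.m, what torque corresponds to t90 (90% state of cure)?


M90 = ML + 0.9 * (MH - ML)
M90 = 5.5 + 0.9 * (46.2 - 5.5)
M90 = 5.5 + 0.9 * 40.7
M90 = 42.13 dN.m

42.13 dN.m


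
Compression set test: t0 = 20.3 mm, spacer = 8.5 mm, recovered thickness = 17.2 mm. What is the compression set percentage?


CS = (t0 - recovered) / (t0 - ts) * 100
= (20.3 - 17.2) / (20.3 - 8.5) * 100
= 3.1 / 11.8 * 100
= 26.3%

26.3%


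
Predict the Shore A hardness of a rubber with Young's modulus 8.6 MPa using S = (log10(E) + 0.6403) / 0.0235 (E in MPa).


log10(E) = 0.0235*S - 0.6403  =>  S = (log10(E) + 0.6403) / 0.0235
log10(8.6) = 0.934498
S = (0.934498 + 0.6403) / 0.0235 = 1.574798 / 0.0235
S = 67.0

Shore A = 67.0


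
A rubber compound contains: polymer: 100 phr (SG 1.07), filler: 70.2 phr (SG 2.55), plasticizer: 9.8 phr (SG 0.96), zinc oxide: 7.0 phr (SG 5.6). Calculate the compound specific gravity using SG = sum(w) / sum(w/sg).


Sum of weights = 187.0
Volume contributions:
  polymer: 100/1.07 = 93.4579
  filler: 70.2/2.55 = 27.5294
  plasticizer: 9.8/0.96 = 10.2083
  zinc oxide: 7.0/5.6 = 1.2500
Sum of volumes = 132.4457
SG = 187.0 / 132.4457 = 1.412

SG = 1.412


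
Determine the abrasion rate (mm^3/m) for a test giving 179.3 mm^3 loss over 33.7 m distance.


Rate = volume_loss / distance
= 179.3 / 33.7
= 5.32 mm^3/m

5.32 mm^3/m


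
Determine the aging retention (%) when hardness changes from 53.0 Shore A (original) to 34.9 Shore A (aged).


Retention = aged / original * 100
= 34.9 / 53.0 * 100
= 65.8%

65.8%


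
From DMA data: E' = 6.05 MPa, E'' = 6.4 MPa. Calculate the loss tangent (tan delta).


tan delta = E'' / E'
= 6.4 / 6.05
= 1.0579

tan delta = 1.0579


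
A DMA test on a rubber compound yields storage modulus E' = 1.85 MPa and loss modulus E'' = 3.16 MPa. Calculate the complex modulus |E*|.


|E*| = sqrt(E'^2 + E''^2)
= sqrt(1.85^2 + 3.16^2)
= sqrt(3.4225 + 9.9856)
= 3.662 MPa

3.662 MPa


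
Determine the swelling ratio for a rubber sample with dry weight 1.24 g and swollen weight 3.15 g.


Q = W_swollen / W_dry
Q = 3.15 / 1.24
Q = 2.54

Q = 2.54


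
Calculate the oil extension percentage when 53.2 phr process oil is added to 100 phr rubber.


Oil % = oil / (100 + oil) * 100
= 53.2 / (100 + 53.2) * 100
= 53.2 / 153.2 * 100
= 34.73%

34.73%


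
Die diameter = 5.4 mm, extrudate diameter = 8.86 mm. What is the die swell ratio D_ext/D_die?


Die swell ratio = D_extrudate / D_die
= 8.86 / 5.4
= 1.641

Die swell = 1.641


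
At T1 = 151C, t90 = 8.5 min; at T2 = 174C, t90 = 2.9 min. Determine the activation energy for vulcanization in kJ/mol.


T1 = 424.15 K, T2 = 447.15 K
1/T1 - 1/T2 = 1.2127e-04
ln(t1/t2) = ln(8.5/2.9) = 1.0754
Ea = 8.314 * 1.0754 / 1.2127e-04 = 73723.6658 J/mol
Ea = 73.72 kJ/mol

73.72 kJ/mol


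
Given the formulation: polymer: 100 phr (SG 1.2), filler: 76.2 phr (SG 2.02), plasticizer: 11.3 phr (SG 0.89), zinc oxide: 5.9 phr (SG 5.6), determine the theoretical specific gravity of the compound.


Sum of weights = 193.4
Volume contributions:
  polymer: 100/1.2 = 83.3333
  filler: 76.2/2.02 = 37.7228
  plasticizer: 11.3/0.89 = 12.6966
  zinc oxide: 5.9/5.6 = 1.0536
Sum of volumes = 134.8063
SG = 193.4 / 134.8063 = 1.435

SG = 1.435


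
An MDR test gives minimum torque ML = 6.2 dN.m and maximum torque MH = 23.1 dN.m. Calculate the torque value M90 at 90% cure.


M90 = ML + 0.9 * (MH - ML)
M90 = 6.2 + 0.9 * (23.1 - 6.2)
M90 = 6.2 + 0.9 * 16.9
M90 = 21.41 dN.m

21.41 dN.m


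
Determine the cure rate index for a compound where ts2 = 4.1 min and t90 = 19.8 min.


CRI = 100 / (t90 - ts2)
= 100 / (19.8 - 4.1)
= 100 / 15.7
= 6.37 min^-1

6.37 min^-1


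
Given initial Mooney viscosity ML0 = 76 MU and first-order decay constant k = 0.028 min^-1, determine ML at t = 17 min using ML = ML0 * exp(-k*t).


ML = ML0 * exp(-k * t)
ML = 76 * exp(-0.028 * 17)
ML = 76 * 0.6213
ML = 47.22 MU

47.22 MU


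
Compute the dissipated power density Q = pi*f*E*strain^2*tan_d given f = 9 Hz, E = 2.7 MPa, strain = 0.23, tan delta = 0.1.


Q = pi * f * E * strain^2 * tan_d
= pi * 9 * 2.7 * 0.23^2 * 0.1
= pi * 9 * 2.7 * 0.0529 * 0.1
= 0.4038

Q = 0.4038


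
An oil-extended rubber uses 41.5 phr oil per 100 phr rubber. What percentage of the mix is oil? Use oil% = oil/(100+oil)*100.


Oil % = oil / (100 + oil) * 100
= 41.5 / (100 + 41.5) * 100
= 41.5 / 141.5 * 100
= 29.33%

29.33%


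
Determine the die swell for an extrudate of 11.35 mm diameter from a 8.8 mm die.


Die swell ratio = D_extrudate / D_die
= 11.35 / 8.8
= 1.29

Die swell = 1.29


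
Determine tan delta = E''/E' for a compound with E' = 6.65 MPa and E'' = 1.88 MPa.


tan delta = E'' / E'
= 1.88 / 6.65
= 0.2827

tan delta = 0.2827


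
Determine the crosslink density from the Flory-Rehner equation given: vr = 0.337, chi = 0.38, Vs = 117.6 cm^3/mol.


ln(1 - vr) = ln(1 - 0.337) = -0.4110
Numerator = -((-0.4110) + 0.337 + 0.38 * 0.337^2) = 0.0308
Denominator = 117.6 * (0.337^(1/3) - 0.337/2) = 62.0216
nu = 0.0308 / 62.0216 = 4.9699e-04 mol/cm^3

4.9699e-04 mol/cm^3


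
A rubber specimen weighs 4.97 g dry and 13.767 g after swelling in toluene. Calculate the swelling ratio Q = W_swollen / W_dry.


Q = W_swollen / W_dry
Q = 13.767 / 4.97
Q = 2.77

Q = 2.77


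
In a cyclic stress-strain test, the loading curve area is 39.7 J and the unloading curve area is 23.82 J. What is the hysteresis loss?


Hysteresis loss = loading - unloading
= 39.7 - 23.82
= 15.88 J

15.88 J


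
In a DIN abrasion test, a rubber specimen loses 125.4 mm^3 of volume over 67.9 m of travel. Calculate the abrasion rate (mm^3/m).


Rate = volume_loss / distance
= 125.4 / 67.9
= 1.847 mm^3/m

1.847 mm^3/m


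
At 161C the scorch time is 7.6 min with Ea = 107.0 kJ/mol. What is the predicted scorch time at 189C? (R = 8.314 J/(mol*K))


Convert temperatures: T1 = 161 + 273.15 = 434.15 K, T2 = 189 + 273.15 = 462.15 K
ts2_new = 7.6 * exp(107000 / 8.314 * (1/462.15 - 1/434.15))
1/T2 - 1/T1 = -1.3955e-04
ts2_new = 1.26 min

1.26 min


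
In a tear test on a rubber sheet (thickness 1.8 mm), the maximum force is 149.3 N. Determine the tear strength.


Tear strength = force / thickness
= 149.3 / 1.8
= 82.94 N/mm

82.94 N/mm


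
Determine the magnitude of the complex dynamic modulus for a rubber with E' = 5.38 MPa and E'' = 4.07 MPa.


|E*| = sqrt(E'^2 + E''^2)
= sqrt(5.38^2 + 4.07^2)
= sqrt(28.9444 + 16.5649)
= 6.746 MPa

6.746 MPa


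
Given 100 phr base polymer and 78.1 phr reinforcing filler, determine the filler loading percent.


Filler % = filler / (rubber + filler) * 100
= 78.1 / (100 + 78.1) * 100
= 78.1 / 178.1 * 100
= 43.85%

43.85%


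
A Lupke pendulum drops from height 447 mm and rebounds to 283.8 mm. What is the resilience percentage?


Resilience = h_rebound / h_drop * 100
= 283.8 / 447 * 100
= 63.5%

63.5%


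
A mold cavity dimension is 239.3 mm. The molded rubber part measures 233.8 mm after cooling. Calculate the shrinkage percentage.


Shrinkage = (mold - part) / mold * 100
= (239.3 - 233.8) / 239.3 * 100
= 5.5 / 239.3 * 100
= 2.3%

2.3%


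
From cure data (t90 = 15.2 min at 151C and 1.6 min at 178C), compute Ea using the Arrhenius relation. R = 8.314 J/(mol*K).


T1 = 424.15 K, T2 = 451.15 K
1/T1 - 1/T2 = 1.4110e-04
ln(t1/t2) = ln(15.2/1.6) = 2.2513
Ea = 8.314 * 2.2513 / 1.4110e-04 = 132653.4283 J/mol
Ea = 132.65 kJ/mol

132.65 kJ/mol


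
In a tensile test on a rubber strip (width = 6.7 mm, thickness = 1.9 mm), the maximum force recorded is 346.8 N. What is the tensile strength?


Area = width * thickness = 6.7 * 1.9 = 12.73 mm^2
TS = force / area = 346.8 / 12.73 = 27.24 MPa

27.24 MPa


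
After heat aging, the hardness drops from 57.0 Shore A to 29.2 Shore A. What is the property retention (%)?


Retention = aged / original * 100
= 29.2 / 57.0 * 100
= 51.2%

51.2%


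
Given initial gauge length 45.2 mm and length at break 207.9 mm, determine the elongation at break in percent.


Elongation = (Lf - L0) / L0 * 100
= (207.9 - 45.2) / 45.2 * 100
= 162.7 / 45.2 * 100
= 360.0%

360.0%


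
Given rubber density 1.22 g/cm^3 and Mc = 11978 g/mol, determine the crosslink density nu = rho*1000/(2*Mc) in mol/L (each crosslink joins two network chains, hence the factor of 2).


nu = rho * 1000 / (2 * Mc)
nu = 1.22 * 1000 / (2 * 11978)
nu = 1220.0 / 23956
nu = 0.0509 mol/L

0.0509 mol/L


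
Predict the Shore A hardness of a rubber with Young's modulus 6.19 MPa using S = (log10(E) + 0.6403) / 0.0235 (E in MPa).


log10(E) = 0.0235*S - 0.6403  =>  S = (log10(E) + 0.6403) / 0.0235
log10(6.19) = 0.791691
S = (0.791691 + 0.6403) / 0.0235 = 1.431991 / 0.0235
S = 60.9

Shore A = 60.9


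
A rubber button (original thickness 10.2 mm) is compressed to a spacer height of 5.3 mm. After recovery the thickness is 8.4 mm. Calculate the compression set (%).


CS = (t0 - recovered) / (t0 - ts) * 100
= (10.2 - 8.4) / (10.2 - 5.3) * 100
= 1.8 / 4.9 * 100
= 36.7%

36.7%


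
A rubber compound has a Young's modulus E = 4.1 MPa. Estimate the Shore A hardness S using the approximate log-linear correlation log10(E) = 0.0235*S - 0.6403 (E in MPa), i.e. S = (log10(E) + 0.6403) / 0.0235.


log10(E) = 0.0235*S - 0.6403  =>  S = (log10(E) + 0.6403) / 0.0235
log10(4.1) = 0.612784
S = (0.612784 + 0.6403) / 0.0235 = 1.253084 / 0.0235
S = 53.3

Shore A = 53.3


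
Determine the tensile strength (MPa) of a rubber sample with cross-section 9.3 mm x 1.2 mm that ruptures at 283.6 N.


Area = width * thickness = 9.3 * 1.2 = 11.16 mm^2
TS = force / area = 283.6 / 11.16 = 25.41 MPa

25.41 MPa


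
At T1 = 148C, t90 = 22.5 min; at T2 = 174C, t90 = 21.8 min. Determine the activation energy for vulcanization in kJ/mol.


T1 = 421.15 K, T2 = 447.15 K
1/T1 - 1/T2 = 1.3806e-04
ln(t1/t2) = ln(22.5/21.8) = 0.0316
Ea = 8.314 * 0.0316 / 1.3806e-04 = 1903.2120 J/mol
Ea = 1.9 kJ/mol

1.9 kJ/mol


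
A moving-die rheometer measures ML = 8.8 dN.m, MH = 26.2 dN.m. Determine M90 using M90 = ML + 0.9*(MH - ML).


M90 = ML + 0.9 * (MH - ML)
M90 = 8.8 + 0.9 * (26.2 - 8.8)
M90 = 8.8 + 0.9 * 17.4
M90 = 24.46 dN.m

24.46 dN.m


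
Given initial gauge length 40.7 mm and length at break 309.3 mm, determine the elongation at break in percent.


Elongation = (Lf - L0) / L0 * 100
= (309.3 - 40.7) / 40.7 * 100
= 268.6 / 40.7 * 100
= 660.0%

660.0%


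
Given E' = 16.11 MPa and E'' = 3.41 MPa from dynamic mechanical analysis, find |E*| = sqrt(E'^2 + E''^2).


|E*| = sqrt(E'^2 + E''^2)
= sqrt(16.11^2 + 3.41^2)
= sqrt(259.5321 + 11.6281)
= 16.467 MPa

16.467 MPa


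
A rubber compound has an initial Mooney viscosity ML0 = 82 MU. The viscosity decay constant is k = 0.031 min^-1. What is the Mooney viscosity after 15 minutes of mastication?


ML = ML0 * exp(-k * t)
ML = 82 * exp(-0.031 * 15)
ML = 82 * 0.6281
ML = 51.51 MU

51.51 MU


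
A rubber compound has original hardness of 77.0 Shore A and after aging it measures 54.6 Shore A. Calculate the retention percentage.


Retention = aged / original * 100
= 54.6 / 77.0 * 100
= 70.9%

70.9%


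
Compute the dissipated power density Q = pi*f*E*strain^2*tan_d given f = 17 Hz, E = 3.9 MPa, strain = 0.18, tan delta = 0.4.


Q = pi * f * E * strain^2 * tan_d
= pi * 17 * 3.9 * 0.18^2 * 0.4
= pi * 17 * 3.9 * 0.0324 * 0.4
= 2.6994

Q = 2.6994


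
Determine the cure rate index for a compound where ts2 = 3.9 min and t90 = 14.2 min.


CRI = 100 / (t90 - ts2)
= 100 / (14.2 - 3.9)
= 100 / 10.3
= 9.71 min^-1

9.71 min^-1


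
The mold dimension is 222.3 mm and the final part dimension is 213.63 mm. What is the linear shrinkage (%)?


Shrinkage = (mold - part) / mold * 100
= (222.3 - 213.63) / 222.3 * 100
= 8.67 / 222.3 * 100
= 3.9%

3.9%


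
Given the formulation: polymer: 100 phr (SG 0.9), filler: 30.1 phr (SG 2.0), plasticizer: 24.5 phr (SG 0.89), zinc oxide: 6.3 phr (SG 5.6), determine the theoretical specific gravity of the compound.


Sum of weights = 160.9
Volume contributions:
  polymer: 100/0.9 = 111.1111
  filler: 30.1/2.0 = 15.0500
  plasticizer: 24.5/0.89 = 27.5281
  zinc oxide: 6.3/5.6 = 1.1250
Sum of volumes = 154.8142
SG = 160.9 / 154.8142 = 1.039

SG = 1.039


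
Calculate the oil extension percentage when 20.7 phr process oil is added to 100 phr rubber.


Oil % = oil / (100 + oil) * 100
= 20.7 / (100 + 20.7) * 100
= 20.7 / 120.7 * 100
= 17.15%

17.15%


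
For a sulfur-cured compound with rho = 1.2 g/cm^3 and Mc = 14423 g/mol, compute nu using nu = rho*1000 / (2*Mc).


nu = rho * 1000 / (2 * Mc)
nu = 1.2 * 1000 / (2 * 14423)
nu = 1200.0 / 28846
nu = 0.0416 mol/L

0.0416 mol/L


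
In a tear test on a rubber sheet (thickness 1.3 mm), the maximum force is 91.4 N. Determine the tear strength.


Tear strength = force / thickness
= 91.4 / 1.3
= 70.31 N/mm

70.31 N/mm


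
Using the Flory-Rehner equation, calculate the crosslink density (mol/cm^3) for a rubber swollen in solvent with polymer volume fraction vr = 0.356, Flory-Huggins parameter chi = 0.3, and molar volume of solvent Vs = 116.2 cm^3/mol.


ln(1 - vr) = ln(1 - 0.356) = -0.4401
Numerator = -((-0.4401) + 0.356 + 0.3 * 0.356^2) = 0.0460
Denominator = 116.2 * (0.356^(1/3) - 0.356/2) = 61.6713
nu = 0.0460 / 61.6713 = 7.4647e-04 mol/cm^3

7.4647e-04 mol/cm^3


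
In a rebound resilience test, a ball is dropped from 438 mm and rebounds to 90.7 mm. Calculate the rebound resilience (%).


Resilience = h_rebound / h_drop * 100
= 90.7 / 438 * 100
= 20.7%

20.7%


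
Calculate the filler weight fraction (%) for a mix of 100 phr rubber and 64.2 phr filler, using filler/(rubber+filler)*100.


Filler % = filler / (rubber + filler) * 100
= 64.2 / (100 + 64.2) * 100
= 64.2 / 164.2 * 100
= 39.1%

39.1%


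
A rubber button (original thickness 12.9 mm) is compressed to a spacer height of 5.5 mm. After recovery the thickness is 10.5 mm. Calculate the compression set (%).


CS = (t0 - recovered) / (t0 - ts) * 100
= (12.9 - 10.5) / (12.9 - 5.5) * 100
= 2.4 / 7.4 * 100
= 32.4%

32.4%


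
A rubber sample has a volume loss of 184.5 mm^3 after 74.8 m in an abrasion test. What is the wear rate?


Rate = volume_loss / distance
= 184.5 / 74.8
= 2.467 mm^3/m

2.467 mm^3/m


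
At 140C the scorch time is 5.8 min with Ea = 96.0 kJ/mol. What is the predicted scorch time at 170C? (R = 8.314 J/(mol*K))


Convert temperatures: T1 = 140 + 273.15 = 413.15 K, T2 = 170 + 273.15 = 443.15 K
ts2_new = 5.8 * exp(96000 / 8.314 * (1/443.15 - 1/413.15))
1/T2 - 1/T1 = -1.6386e-04
ts2_new = 0.87 min

0.87 min


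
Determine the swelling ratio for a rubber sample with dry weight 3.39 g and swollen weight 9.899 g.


Q = W_swollen / W_dry
Q = 9.899 / 3.39
Q = 2.92

Q = 2.92


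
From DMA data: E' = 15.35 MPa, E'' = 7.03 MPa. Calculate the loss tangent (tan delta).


tan delta = E'' / E'
= 7.03 / 15.35
= 0.458

tan delta = 0.458


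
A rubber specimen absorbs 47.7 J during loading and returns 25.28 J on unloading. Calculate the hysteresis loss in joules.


Hysteresis loss = loading - unloading
= 47.7 - 25.28
= 22.42 J

22.42 J


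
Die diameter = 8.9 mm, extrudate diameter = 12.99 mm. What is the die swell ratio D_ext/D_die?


Die swell ratio = D_extrudate / D_die
= 12.99 / 8.9
= 1.46

Die swell = 1.46


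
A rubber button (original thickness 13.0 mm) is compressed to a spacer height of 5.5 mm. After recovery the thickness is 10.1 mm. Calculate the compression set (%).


CS = (t0 - recovered) / (t0 - ts) * 100
= (13.0 - 10.1) / (13.0 - 5.5) * 100
= 2.9 / 7.5 * 100
= 38.7%

38.7%


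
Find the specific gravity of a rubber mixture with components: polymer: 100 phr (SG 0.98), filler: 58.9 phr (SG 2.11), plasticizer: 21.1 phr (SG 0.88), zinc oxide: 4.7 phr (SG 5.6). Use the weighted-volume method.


Sum of weights = 184.7
Volume contributions:
  polymer: 100/0.98 = 102.0408
  filler: 58.9/2.11 = 27.9147
  plasticizer: 21.1/0.88 = 23.9773
  zinc oxide: 4.7/5.6 = 0.8393
Sum of volumes = 154.7721
SG = 184.7 / 154.7721 = 1.193

SG = 1.193


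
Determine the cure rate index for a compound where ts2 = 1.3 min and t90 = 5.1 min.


CRI = 100 / (t90 - ts2)
= 100 / (5.1 - 1.3)
= 100 / 3.8
= 26.32 min^-1

26.32 min^-1


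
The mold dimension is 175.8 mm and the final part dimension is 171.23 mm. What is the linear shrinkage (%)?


Shrinkage = (mold - part) / mold * 100
= (175.8 - 171.23) / 175.8 * 100
= 4.57 / 175.8 * 100
= 2.6%

2.6%


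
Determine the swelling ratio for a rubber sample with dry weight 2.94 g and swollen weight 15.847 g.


Q = W_swollen / W_dry
Q = 15.847 / 2.94
Q = 5.39

Q = 5.39


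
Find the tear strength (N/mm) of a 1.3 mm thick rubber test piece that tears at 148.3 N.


Tear strength = force / thickness
= 148.3 / 1.3
= 114.08 N/mm

114.08 N/mm


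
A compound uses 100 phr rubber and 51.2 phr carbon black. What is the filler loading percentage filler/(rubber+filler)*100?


Filler % = filler / (rubber + filler) * 100
= 51.2 / (100 + 51.2) * 100
= 51.2 / 151.2 * 100
= 33.86%

33.86%


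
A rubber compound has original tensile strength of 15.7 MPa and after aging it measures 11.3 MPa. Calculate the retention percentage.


Retention = aged / original * 100
= 11.3 / 15.7 * 100
= 72.0%

72.0%


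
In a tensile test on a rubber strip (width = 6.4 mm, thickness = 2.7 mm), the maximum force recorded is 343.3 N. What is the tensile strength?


Area = width * thickness = 6.4 * 2.7 = 17.28 mm^2
TS = force / area = 343.3 / 17.28 = 19.87 MPa

19.87 MPa


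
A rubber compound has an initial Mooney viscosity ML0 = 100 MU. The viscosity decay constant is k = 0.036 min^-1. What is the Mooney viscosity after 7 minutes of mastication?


ML = ML0 * exp(-k * t)
ML = 100 * exp(-0.036 * 7)
ML = 100 * 0.7772
ML = 77.72 MU

77.72 MU


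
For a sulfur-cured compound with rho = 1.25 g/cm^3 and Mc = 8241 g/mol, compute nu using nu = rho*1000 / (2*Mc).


nu = rho * 1000 / (2 * Mc)
nu = 1.25 * 1000 / (2 * 8241)
nu = 1250.0 / 16482
nu = 0.0758 mol/L

0.0758 mol/L


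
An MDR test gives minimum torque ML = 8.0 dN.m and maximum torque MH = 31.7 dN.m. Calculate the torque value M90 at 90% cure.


M90 = ML + 0.9 * (MH - ML)
M90 = 8.0 + 0.9 * (31.7 - 8.0)
M90 = 8.0 + 0.9 * 23.7
M90 = 29.33 dN.m

29.33 dN.m


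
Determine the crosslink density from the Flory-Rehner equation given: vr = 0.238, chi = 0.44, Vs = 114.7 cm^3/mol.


ln(1 - vr) = ln(1 - 0.238) = -0.2718
Numerator = -((-0.2718) + 0.238 + 0.44 * 0.238^2) = 0.0089
Denominator = 114.7 * (0.238^(1/3) - 0.238/2) = 57.4321
nu = 0.0089 / 57.4321 = 1.5471e-04 mol/cm^3

1.5471e-04 mol/cm^3


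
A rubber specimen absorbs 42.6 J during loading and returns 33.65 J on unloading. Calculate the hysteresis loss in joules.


Hysteresis loss = loading - unloading
= 42.6 - 33.65
= 8.95 J

8.95 J


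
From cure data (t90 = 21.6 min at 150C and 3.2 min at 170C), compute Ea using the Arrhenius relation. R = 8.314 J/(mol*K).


T1 = 423.15 K, T2 = 443.15 K
1/T1 - 1/T2 = 1.0666e-04
ln(t1/t2) = ln(21.6/3.2) = 1.9095
Ea = 8.314 * 1.9095 / 1.0666e-04 = 148851.9242 J/mol
Ea = 148.85 kJ/mol

148.85 kJ/mol


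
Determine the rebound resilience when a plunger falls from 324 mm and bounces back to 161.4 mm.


Resilience = h_rebound / h_drop * 100
= 161.4 / 324 * 100
= 49.8%

49.8%


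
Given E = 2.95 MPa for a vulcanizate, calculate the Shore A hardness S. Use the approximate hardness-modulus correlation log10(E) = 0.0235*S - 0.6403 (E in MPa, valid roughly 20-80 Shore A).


log10(E) = 0.0235*S - 0.6403  =>  S = (log10(E) + 0.6403) / 0.0235
log10(2.95) = 0.469822
S = (0.469822 + 0.6403) / 0.0235 = 1.110122 / 0.0235
S = 47.2

Shore A = 47.2


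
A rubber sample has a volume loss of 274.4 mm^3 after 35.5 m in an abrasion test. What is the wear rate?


Rate = volume_loss / distance
= 274.4 / 35.5
= 7.73 mm^3/m

7.73 mm^3/m


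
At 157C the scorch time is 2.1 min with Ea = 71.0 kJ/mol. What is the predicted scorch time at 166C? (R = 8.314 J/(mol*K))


Convert temperatures: T1 = 157 + 273.15 = 430.15 K, T2 = 166 + 273.15 = 439.15 K
ts2_new = 2.1 * exp(71000 / 8.314 * (1/439.15 - 1/430.15))
1/T2 - 1/T1 = -4.7644e-05
ts2_new = 1.4 min

1.4 min


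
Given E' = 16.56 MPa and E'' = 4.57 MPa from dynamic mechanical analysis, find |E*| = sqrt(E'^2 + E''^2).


|E*| = sqrt(E'^2 + E''^2)
= sqrt(16.56^2 + 4.57^2)
= sqrt(274.2336 + 20.8849)
= 17.179 MPa

17.179 MPa


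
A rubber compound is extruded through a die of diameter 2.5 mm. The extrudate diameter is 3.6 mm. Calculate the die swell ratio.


Die swell ratio = D_extrudate / D_die
= 3.6 / 2.5
= 1.44

Die swell = 1.44


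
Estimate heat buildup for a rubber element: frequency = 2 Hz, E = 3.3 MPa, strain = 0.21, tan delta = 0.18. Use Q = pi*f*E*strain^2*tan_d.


Q = pi * f * E * strain^2 * tan_d
= pi * 2 * 3.3 * 0.21^2 * 0.18
= pi * 2 * 3.3 * 0.0441 * 0.18
= 0.1646

Q = 0.1646


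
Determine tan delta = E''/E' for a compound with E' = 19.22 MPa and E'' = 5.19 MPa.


tan delta = E'' / E'
= 5.19 / 19.22
= 0.27

tan delta = 0.27


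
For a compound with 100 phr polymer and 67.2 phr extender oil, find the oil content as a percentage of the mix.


Oil % = oil / (100 + oil) * 100
= 67.2 / (100 + 67.2) * 100
= 67.2 / 167.2 * 100
= 40.19%

40.19%


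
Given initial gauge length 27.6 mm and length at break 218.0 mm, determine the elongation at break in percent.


Elongation = (Lf - L0) / L0 * 100
= (218.0 - 27.6) / 27.6 * 100
= 190.4 / 27.6 * 100
= 689.9%

689.9%


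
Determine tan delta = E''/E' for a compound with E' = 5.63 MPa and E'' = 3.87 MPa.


tan delta = E'' / E'
= 3.87 / 5.63
= 0.6874

tan delta = 0.6874


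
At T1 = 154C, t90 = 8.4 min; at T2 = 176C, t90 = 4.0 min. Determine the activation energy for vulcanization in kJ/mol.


T1 = 427.15 K, T2 = 449.15 K
1/T1 - 1/T2 = 1.1467e-04
ln(t1/t2) = ln(8.4/4.0) = 0.7419
Ea = 8.314 * 0.7419 / 1.1467e-04 = 53793.0768 J/mol
Ea = 53.79 kJ/mol

53.79 kJ/mol


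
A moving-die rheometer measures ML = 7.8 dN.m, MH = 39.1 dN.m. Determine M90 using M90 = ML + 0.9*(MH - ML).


M90 = ML + 0.9 * (MH - ML)
M90 = 7.8 + 0.9 * (39.1 - 7.8)
M90 = 7.8 + 0.9 * 31.3
M90 = 35.97 dN.m

35.97 dN.m


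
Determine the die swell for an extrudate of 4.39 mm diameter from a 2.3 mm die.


Die swell ratio = D_extrudate / D_die
= 4.39 / 2.3
= 1.909

Die swell = 1.909


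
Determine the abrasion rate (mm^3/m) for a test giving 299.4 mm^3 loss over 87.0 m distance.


Rate = volume_loss / distance
= 299.4 / 87.0
= 3.441 mm^3/m

3.441 mm^3/m


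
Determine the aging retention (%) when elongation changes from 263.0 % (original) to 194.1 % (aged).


Retention = aged / original * 100
= 194.1 / 263.0 * 100
= 73.8%

73.8%


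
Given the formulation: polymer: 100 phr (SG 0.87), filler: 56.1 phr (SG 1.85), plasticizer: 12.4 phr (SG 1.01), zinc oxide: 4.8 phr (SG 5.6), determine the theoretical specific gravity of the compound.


Sum of weights = 173.3
Volume contributions:
  polymer: 100/0.87 = 114.9425
  filler: 56.1/1.85 = 30.3243
  plasticizer: 12.4/1.01 = 12.2772
  zinc oxide: 4.8/5.6 = 0.8571
Sum of volumes = 158.4012
SG = 173.3 / 158.4012 = 1.094

SG = 1.094


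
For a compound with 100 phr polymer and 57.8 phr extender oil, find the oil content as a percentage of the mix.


Oil % = oil / (100 + oil) * 100
= 57.8 / (100 + 57.8) * 100
= 57.8 / 157.8 * 100
= 36.63%

36.63%


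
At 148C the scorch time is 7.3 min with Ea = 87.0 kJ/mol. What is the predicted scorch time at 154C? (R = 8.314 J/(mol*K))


Convert temperatures: T1 = 148 + 273.15 = 421.15 K, T2 = 154 + 273.15 = 427.15 K
ts2_new = 7.3 * exp(87000 / 8.314 * (1/427.15 - 1/421.15))
1/T2 - 1/T1 = -3.3353e-05
ts2_new = 5.15 min

5.15 min


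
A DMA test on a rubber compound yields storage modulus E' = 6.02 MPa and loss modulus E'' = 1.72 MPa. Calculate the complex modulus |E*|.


|E*| = sqrt(E'^2 + E''^2)
= sqrt(6.02^2 + 1.72^2)
= sqrt(36.2404 + 2.9584)
= 6.261 MPa

6.261 MPa


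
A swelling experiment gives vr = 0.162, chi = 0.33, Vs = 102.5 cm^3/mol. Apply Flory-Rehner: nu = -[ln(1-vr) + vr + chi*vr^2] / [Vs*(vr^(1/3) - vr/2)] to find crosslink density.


ln(1 - vr) = ln(1 - 0.162) = -0.1767
Numerator = -((-0.1767) + 0.162 + 0.33 * 0.162^2) = 0.0061
Denominator = 102.5 * (0.162^(1/3) - 0.162/2) = 47.5740
nu = 0.0061 / 47.5740 = 1.2773e-04 mol/cm^3

1.2773e-04 mol/cm^3


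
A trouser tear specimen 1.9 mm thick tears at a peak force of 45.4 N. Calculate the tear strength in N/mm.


Tear strength = force / thickness
= 45.4 / 1.9
= 23.89 N/mm

23.89 N/mm


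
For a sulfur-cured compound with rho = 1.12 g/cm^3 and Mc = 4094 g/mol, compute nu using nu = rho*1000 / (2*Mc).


nu = rho * 1000 / (2 * Mc)
nu = 1.12 * 1000 / (2 * 4094)
nu = 1120.0 / 8188
nu = 0.1368 mol/L

0.1368 mol/L


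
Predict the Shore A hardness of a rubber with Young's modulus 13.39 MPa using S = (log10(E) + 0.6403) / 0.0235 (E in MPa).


log10(E) = 0.0235*S - 0.6403  =>  S = (log10(E) + 0.6403) / 0.0235
log10(13.39) = 1.126781
S = (1.126781 + 0.6403) / 0.0235 = 1.767081 / 0.0235
S = 75.2

Shore A = 75.2


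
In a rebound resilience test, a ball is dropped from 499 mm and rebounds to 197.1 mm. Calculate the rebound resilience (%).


Resilience = h_rebound / h_drop * 100
= 197.1 / 499 * 100
= 39.5%

39.5%


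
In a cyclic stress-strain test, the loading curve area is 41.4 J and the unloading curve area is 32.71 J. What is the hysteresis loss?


Hysteresis loss = loading - unloading
= 41.4 - 32.71
= 8.69 J

8.69 J


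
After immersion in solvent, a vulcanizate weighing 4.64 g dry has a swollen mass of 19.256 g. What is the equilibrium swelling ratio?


Q = W_swollen / W_dry
Q = 19.256 / 4.64
Q = 4.15

Q = 4.15


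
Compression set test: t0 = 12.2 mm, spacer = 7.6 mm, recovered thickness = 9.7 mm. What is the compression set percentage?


CS = (t0 - recovered) / (t0 - ts) * 100
= (12.2 - 9.7) / (12.2 - 7.6) * 100
= 2.5 / 4.6 * 100
= 54.3%

54.3%


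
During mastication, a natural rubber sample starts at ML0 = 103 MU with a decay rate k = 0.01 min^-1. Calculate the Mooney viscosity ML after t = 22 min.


ML = ML0 * exp(-k * t)
ML = 103 * exp(-0.01 * 22)
ML = 103 * 0.8025
ML = 82.66 MU

82.66 MU


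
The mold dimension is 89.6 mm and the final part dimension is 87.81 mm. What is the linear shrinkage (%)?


Shrinkage = (mold - part) / mold * 100
= (89.6 - 87.81) / 89.6 * 100
= 1.79 / 89.6 * 100
= 2.0%

2.0%


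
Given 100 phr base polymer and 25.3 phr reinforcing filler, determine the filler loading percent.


Filler % = filler / (rubber + filler) * 100
= 25.3 / (100 + 25.3) * 100
= 25.3 / 125.3 * 100
= 20.19%

20.19%


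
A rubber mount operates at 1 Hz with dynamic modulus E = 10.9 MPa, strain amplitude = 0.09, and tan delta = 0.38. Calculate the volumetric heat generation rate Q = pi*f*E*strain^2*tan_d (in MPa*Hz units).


Q = pi * f * E * strain^2 * tan_d
= pi * 1 * 10.9 * 0.09^2 * 0.38
= pi * 1 * 10.9 * 0.0081 * 0.38
= 0.1054

Q = 0.1054


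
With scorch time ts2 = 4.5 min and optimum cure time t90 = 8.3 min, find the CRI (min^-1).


CRI = 100 / (t90 - ts2)
= 100 / (8.3 - 4.5)
= 100 / 3.8
= 26.32 min^-1

26.32 min^-1


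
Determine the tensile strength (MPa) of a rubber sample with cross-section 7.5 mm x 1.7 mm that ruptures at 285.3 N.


Area = width * thickness = 7.5 * 1.7 = 12.75 mm^2
TS = force / area = 285.3 / 12.75 = 22.38 MPa

22.38 MPa


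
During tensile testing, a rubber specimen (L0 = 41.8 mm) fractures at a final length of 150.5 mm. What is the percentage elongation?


Elongation = (Lf - L0) / L0 * 100
= (150.5 - 41.8) / 41.8 * 100
= 108.7 / 41.8 * 100
= 260.0%

260.0%


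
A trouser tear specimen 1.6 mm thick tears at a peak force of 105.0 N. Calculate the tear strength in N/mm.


Tear strength = force / thickness
= 105.0 / 1.6
= 65.62 N/mm

65.62 N/mm


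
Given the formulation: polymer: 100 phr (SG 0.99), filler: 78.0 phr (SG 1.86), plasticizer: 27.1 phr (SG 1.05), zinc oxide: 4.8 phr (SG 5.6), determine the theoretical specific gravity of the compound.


Sum of weights = 209.9
Volume contributions:
  polymer: 100/0.99 = 101.0101
  filler: 78.0/1.86 = 41.9355
  plasticizer: 27.1/1.05 = 25.8095
  zinc oxide: 4.8/5.6 = 0.8571
Sum of volumes = 169.6123
SG = 209.9 / 169.6123 = 1.238

SG = 1.238


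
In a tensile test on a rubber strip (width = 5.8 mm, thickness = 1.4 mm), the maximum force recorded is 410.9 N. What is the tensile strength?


Area = width * thickness = 5.8 * 1.4 = 8.12 mm^2
TS = force / area = 410.9 / 8.12 = 50.6 MPa

50.6 MPa


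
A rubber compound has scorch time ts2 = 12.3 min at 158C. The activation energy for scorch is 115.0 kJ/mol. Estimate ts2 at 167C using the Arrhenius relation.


Convert temperatures: T1 = 158 + 273.15 = 431.15 K, T2 = 167 + 273.15 = 440.15 K
ts2_new = 12.3 * exp(115000 / 8.314 * (1/440.15 - 1/431.15))
1/T2 - 1/T1 = -4.7426e-05
ts2_new = 6.38 min

6.38 min


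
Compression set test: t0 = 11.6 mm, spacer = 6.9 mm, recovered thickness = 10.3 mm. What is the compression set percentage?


CS = (t0 - recovered) / (t0 - ts) * 100
= (11.6 - 10.3) / (11.6 - 6.9) * 100
= 1.3 / 4.7 * 100
= 27.7%

27.7%


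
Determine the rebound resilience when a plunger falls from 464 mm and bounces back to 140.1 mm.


Resilience = h_rebound / h_drop * 100
= 140.1 / 464 * 100
= 30.2%

30.2%


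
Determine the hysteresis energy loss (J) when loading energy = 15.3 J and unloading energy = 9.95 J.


Hysteresis loss = loading - unloading
= 15.3 - 9.95
= 5.35 J

5.35 J


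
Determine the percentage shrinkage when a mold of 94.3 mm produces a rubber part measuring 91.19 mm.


Shrinkage = (mold - part) / mold * 100
= (94.3 - 91.19) / 94.3 * 100
= 3.11 / 94.3 * 100
= 3.3%

3.3%


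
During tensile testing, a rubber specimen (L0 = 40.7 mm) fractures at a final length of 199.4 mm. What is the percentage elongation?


Elongation = (Lf - L0) / L0 * 100
= (199.4 - 40.7) / 40.7 * 100
= 158.7 / 40.7 * 100
= 389.9%

389.9%


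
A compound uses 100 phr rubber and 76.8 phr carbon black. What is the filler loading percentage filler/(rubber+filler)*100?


Filler % = filler / (rubber + filler) * 100
= 76.8 / (100 + 76.8) * 100
= 76.8 / 176.8 * 100
= 43.44%

43.44%
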